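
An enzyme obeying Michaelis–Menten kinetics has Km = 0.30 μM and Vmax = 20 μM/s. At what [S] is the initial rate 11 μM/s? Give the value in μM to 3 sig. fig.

Rearranging v = Vmax[S]/(Km+[S]) gives [S] = Km·v/(Vmax − v).
[S] = 0.30 × 11 / (20 − 11) = 3.300/9.000 = 0.367 μM.

0.367 μM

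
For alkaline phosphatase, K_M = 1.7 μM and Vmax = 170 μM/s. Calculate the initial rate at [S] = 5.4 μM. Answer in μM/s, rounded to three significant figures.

129 μM/s

v = Vmax·[S]/(Km + [S]) = 170 × 5.4 / (1.7 + 5.4)
  = 918.0 / 7.100 = 129 μM/s.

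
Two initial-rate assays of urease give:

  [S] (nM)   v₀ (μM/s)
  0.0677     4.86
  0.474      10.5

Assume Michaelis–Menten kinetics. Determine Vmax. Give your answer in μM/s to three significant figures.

In reciprocal form, 1/v = (Km/Vmax)·(1/[S]) + 1/Vmax. The two points give (1/[S], 1/v) = (14.77, 0.2058) and (2.110, 0.09524).
Slope = (0.2058 − 0.09524)/(14.77 − 2.110) = 0.008729; intercept = 0.2058 − 0.008729×14.77 = 0.07682.
Vmax = 1/intercept = 13.0 μM/s; Km = slope × Vmax = 0.008729 × 13.0 = 0.114 nM.

13.0 μM/s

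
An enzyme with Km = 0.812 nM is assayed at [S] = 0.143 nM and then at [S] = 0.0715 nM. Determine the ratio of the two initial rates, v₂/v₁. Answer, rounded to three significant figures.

The fractional saturations are [S]/(Km+[S]) = 0.143/0.9550 = 0.1497 and 0.0715/0.8835 = 0.08093.
v₂/v₁ is just their ratio: 0.08093/0.1497 = 0.540.

0.540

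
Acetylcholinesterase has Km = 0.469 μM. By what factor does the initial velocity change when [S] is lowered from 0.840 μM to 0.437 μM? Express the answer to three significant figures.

Since Vmax cancels, v₂/v₁ = [S]₂(Km+[S]₁) / [S]₁(Km+[S]₂).
= 0.437×(0.469+0.840) / (0.840×(0.469+0.437)) = 0.5720/0.7610 = 0.752.

0.752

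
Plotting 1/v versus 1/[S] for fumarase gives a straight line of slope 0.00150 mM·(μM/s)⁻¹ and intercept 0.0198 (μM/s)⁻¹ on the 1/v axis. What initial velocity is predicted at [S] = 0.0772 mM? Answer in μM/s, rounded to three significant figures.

25.5 μM/s

The y-intercept is 1/Vmax, so Vmax = 1/0.0198 = 50.5 μM/s.
The slope is Km/Vmax, so Km = 0.00150 × 50.5 = 0.0758 mM.
Then v = 50.5 × 0.0772/(0.0758 + 0.0772) = 25.5 μM/s.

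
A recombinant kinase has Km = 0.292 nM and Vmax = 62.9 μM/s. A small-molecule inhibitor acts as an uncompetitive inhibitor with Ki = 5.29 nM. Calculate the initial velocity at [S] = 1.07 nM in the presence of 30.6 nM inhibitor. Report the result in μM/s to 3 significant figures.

With α = 1 + [I]/Ki = 1 + 30.6/5.29 = 6.784, the uncompetitive rate law is v = (Vmax/α)·[S] / (Km/α + [S]).
v = (62.9/6.784)×1.07 / (0.292/6.784 + 1.07) = 9.920/1.113 = 8.91 μM/s.

8.91 μM/s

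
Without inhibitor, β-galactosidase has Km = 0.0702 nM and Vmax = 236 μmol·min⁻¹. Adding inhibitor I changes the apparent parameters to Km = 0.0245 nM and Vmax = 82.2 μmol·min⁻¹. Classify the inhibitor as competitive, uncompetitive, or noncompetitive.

Both Km and Vmax decrease by the same factor (~2.87-fold) — characteristic of uncompetitive inhibition.

uncompetitive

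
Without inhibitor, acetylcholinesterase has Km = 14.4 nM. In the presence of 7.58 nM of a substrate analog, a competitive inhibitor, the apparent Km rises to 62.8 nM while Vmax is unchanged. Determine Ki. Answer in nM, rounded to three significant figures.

Competitive: Km,app = α·Km with α = 1 + [I]/Ki.
α = Km,app/Km = 62.8/14.4 = 4.361.
Ki = [I]/(α − 1) = 7.58/3.361 = 2.26 nM.

2.26 nM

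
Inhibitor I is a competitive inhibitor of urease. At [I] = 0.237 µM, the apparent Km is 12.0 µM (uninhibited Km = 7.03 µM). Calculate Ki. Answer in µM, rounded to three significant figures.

Competitive: Km,app = α·Km with α = 1 + [I]/Ki.
α = Km,app/Km = 12.0/7.03 = 1.707.
Ki = [I]/(α − 1) = 0.237/0.7070 = 0.335 µM.

0.335 µM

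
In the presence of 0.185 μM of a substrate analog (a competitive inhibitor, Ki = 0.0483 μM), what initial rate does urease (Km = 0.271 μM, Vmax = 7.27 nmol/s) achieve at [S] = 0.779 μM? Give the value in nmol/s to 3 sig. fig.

With α = 1 + [I]/Ki = 1 + 0.185/0.0483 = 4.830, the competitive rate law is v = Vmax[S] / (αKm + [S]).
v = 7.27×0.779 / (4.830×0.271 + 0.779) = 5.663/2.088 = 2.71 nmol/s.

2.71 nmol/s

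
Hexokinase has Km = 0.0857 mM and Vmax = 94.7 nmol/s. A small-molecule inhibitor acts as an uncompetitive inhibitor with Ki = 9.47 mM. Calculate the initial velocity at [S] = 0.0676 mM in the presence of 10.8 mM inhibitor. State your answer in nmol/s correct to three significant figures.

With α = 1 + [I]/Ki = 1 + 10.8/9.47 = 2.140, the uncompetitive rate law is v = (Vmax/α)·[S] / (Km/α + [S]).
v = (94.7/2.140)×0.0676 / (0.0857/2.140 + 0.0676) = 2.991/0.1076 = 27.8 nmol/s.

27.8 nmol/s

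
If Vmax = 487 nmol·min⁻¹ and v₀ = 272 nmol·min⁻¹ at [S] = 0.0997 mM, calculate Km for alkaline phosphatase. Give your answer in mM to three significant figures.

0.0788 mM

From v = Vmax[S]/(Km+[S]), Km = [S](Vmax − v)/v.
Km = 0.0997 × (487 − 272) / 272 = 21.44/272 = 0.0788 mM.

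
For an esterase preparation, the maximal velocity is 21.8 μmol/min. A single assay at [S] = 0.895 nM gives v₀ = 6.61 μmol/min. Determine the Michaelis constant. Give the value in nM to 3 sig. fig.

2.06 nM

From v = Vmax[S]/(Km+[S]), Km = [S](Vmax − v)/v.
Km = 0.895 × (21.8 − 6.61) / 6.61 = 13.60/6.61 = 2.06 nM.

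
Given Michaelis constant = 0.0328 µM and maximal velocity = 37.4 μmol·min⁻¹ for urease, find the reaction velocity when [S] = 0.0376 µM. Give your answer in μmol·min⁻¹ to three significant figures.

20.0 μmol·min⁻¹

[S]/(Km+[S]) = 0.0376/0.07040 = 0.5341, the fractional saturation.
v = 0.5341 × Vmax = 0.5341 × 37.4 = 20.0 μmol·min⁻¹.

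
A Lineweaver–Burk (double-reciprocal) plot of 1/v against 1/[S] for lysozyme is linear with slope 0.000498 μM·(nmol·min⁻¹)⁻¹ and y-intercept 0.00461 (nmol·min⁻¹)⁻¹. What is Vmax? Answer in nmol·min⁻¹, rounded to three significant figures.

The y-intercept of a Lineweaver–Burk plot equals 1/Vmax, so Vmax = 1/0.00461 = 217 nmol·min⁻¹.

217 nmol·min⁻¹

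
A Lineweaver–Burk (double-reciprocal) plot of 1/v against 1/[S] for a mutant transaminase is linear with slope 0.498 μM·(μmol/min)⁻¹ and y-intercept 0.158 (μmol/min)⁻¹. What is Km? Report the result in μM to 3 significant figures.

3.15 μM

y-intercept = 1/Vmax ⇒ Vmax = 6.33 μmol/min; slope = Km/Vmax ⇒ Km = slope × Vmax.
Km = 0.498 × 6.33 = 3.15 μM.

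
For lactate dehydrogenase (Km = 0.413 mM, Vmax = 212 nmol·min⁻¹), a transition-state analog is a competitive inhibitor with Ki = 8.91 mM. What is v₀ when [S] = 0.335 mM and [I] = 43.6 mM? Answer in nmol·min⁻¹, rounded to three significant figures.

α = 1 + [I]/Ki = 1 + 43.6/8.91 = 5.893.
For a competitive inhibitor, Vmax is unchanged and the apparent Km becomes α·Km: Km,app = 2.43 mM, Vmax,app = 212 nmol·min⁻¹.
v = Vmax,app·[S]/(Km,app + [S]) = 212 × 0.335/(2.43 + 0.335) = 25.6 nmol·min⁻¹.

25.6 nmol·min⁻¹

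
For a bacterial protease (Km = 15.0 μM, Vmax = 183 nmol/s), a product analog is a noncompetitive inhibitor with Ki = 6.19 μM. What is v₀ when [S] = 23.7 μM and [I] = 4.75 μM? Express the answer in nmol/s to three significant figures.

α = 1 + [I]/Ki = 1 + 4.75/6.19 = 1.767.
For a noncompetitive inhibitor, Vmax is reduced to Vmax/α while Km is unchanged: Km,app = 15.0 μM, Vmax,app = 104 nmol/s.
v = Vmax,app·[S]/(Km,app + [S]) = 104 × 23.7/(15.0 + 23.7) = 63.4 nmol/s.

63.4 nmol/s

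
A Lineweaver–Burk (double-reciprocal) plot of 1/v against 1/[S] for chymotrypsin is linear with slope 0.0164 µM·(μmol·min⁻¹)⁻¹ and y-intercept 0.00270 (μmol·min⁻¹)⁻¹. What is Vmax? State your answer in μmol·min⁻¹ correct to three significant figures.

The y-intercept of a Lineweaver–Burk plot equals 1/Vmax, so Vmax = 1/0.00270 = 370 μmol·min⁻¹.

370 μmol·min⁻¹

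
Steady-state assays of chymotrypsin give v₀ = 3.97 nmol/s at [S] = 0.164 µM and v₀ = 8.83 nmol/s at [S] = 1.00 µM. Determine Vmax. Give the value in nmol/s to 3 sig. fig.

From v = Vmax[S]/(Km+[S]), each point gives Vmax = v(Km+[S])/[S].
Equating: 3.97(Km+0.164)/0.164 = 8.83(Km+1.00)/1.00.
24.21·Km + 3.97 = 8.830·Km + 8.83, so (24.21 − 8.830)·Km = 8.83 − 3.97.
Km = 4.860/15.38 = 0.316 µM; then Vmax = 3.97(0.316+0.164)/0.164 = 11.6 nmol/s.

11.6 nmol/s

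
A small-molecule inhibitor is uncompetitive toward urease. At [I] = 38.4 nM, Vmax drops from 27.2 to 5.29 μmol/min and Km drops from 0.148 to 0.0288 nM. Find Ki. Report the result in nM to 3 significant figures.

Uncompetitive: Vmax,app = Vmax/α (and Km,app = Km/α) with α = 1 + [I]/Ki.
α = Vmax/Vmax,app = 27.2/5.29 = 5.142.
Since α = 1 + [I]/Ki, [I]/Ki = 5.142 − 1 = 4.142 and Ki = 38.4/4.142 = 9.27 nM.

9.27 nM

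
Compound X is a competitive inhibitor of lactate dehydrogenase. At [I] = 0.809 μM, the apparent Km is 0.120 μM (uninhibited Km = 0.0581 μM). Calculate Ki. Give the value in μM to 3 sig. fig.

Competitive: Km,app = α·Km with α = 1 + [I]/Ki.
α = Km,app/Km = 0.120/0.0581 = 2.065.
Ki = [I]/(α − 1) = 0.809/1.065 = 0.759 μM.

0.759 μM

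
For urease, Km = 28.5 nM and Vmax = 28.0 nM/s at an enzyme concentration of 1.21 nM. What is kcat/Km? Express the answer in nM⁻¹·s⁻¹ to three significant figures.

kcat = Vmax/[E]total = 28.0/1.21 = 23.1 s⁻¹.
kcat/Km = 23.1/28.5 = 0.812 nM⁻¹·s⁻¹.

0.812 nM⁻¹·s⁻¹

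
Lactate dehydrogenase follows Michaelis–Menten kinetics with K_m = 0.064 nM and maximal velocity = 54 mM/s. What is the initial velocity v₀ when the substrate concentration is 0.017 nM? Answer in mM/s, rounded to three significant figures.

11.3 mM/s

[S]/(Km+[S]) = 0.017/0.08100 = 0.2099, the fractional saturation.
v = 0.2099 × Vmax = 0.2099 × 54 = 11.3 mM/s.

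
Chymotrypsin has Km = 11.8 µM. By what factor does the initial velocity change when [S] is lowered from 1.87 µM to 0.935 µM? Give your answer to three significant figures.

Since Vmax cancels, v₂/v₁ = [S]₂(Km+[S]₁) / [S]₁(Km+[S]₂).
= 0.935×(11.8+1.87) / (1.87×(11.8+0.935)) = 12.78/23.81 = 0.537.

0.537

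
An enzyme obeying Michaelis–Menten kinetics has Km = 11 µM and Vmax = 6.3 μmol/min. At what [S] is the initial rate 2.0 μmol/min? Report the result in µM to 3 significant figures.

The required fractional saturation is v/Vmax = 2.0/6.3 = 0.3175.
Then [S]/(Km+[S]) = 0.3175 ⇒ [S] = 11 × 0.3175/(1 − 0.3175) = 5.12 µM.

5.12 µM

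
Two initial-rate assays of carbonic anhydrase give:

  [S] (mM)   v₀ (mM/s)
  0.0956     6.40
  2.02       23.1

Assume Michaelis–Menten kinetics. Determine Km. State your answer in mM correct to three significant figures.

In reciprocal form, 1/v = (Km/Vmax)·(1/[S]) + 1/Vmax. The two points give (1/[S], 1/v) = (10.46, 0.1562) and (0.4950, 0.04329).
Slope = (0.1562 − 0.04329)/(10.46 − 0.4950) = 0.01134; intercept = 0.1562 − 0.01134×10.46 = 0.03768.
Vmax = 1/intercept = 26.5 mM/s; Km = slope × Vmax = 0.01134 × 26.5 = 0.301 mM.

0.301 mM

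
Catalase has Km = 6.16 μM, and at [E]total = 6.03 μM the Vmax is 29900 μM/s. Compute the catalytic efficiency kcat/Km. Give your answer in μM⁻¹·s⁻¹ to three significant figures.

805 μM⁻¹·s⁻¹

kcat = Vmax/[E]total = 29900/6.03 = 4960 s⁻¹.
kcat/Km = 4960/6.16 = 805 μM⁻¹·s⁻¹.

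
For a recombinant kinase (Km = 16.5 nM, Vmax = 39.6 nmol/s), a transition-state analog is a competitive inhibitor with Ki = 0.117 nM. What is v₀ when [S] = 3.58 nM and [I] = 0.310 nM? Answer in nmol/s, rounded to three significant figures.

α = 1 + [I]/Ki = 1 + 0.310/0.117 = 3.650.
For a competitive inhibitor, Vmax is unchanged and the apparent Km becomes α·Km: Km,app = 60.2 nM, Vmax,app = 39.6 nmol/s.
v = Vmax,app·[S]/(Km,app + [S]) = 39.6 × 3.58/(60.2 + 3.58) = 2.22 nmol/s.

2.22 nmol/s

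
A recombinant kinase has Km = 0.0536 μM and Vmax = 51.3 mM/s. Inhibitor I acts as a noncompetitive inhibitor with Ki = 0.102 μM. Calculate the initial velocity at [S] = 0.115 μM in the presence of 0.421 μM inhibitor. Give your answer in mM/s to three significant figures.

6.82 mM/s

With α = 1 + [I]/Ki = 1 + 0.421/0.102 = 5.127, the noncompetitive rate law is v = (Vmax/α)·[S] / (Km + [S]).
v = (51.3/5.127)×0.115 / (0.0536 + 0.115) = 1.151/0.1686 = 6.82 mM/s.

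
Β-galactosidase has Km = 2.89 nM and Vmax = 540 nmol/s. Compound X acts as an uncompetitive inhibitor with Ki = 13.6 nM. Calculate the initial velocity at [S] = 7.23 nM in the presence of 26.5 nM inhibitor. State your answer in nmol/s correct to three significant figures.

α = 1 + [I]/Ki = 1 + 26.5/13.6 = 2.949.
For an uncompetitive inhibitor, both parameters are divided by α, giving Vmax/α and Km/α: Km,app = 0.980 nM, Vmax,app = 183 nmol/s.
v = Vmax,app·[S]/(Km,app + [S]) = 183 × 7.23/(0.980 + 7.23) = 161 nmol/s.

161 nmol/s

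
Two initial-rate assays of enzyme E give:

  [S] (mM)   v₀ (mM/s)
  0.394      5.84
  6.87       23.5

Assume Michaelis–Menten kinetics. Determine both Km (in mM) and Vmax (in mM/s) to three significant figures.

Km = 1.55 mM; Vmax = 28.8 mM/s

From v = Vmax[S]/(Km+[S]), each point gives Vmax = v(Km+[S])/[S].
Equating: 5.84(Km+0.394)/0.394 = 23.5(Km+6.87)/6.87.
14.82·Km + 5.84 = 3.421·Km + 23.5, so (14.82 − 3.421)·Km = 23.5 − 5.84.
Km = 17.66/11.40 = 1.55 mM; then Vmax = 5.84(1.55+0.394)/0.394 = 28.8 mM/s.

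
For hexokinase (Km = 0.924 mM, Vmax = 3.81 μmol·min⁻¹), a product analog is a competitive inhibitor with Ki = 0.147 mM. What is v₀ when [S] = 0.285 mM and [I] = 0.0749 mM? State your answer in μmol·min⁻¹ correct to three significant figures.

α = 1 + [I]/Ki = 1 + 0.0749/0.147 = 1.510.
For a competitive inhibitor, Vmax is unchanged and the apparent Km becomes α·Km: Km,app = 1.39 mM, Vmax,app = 3.81 μmol·min⁻¹.
v = Vmax,app·[S]/(Km,app + [S]) = 3.81 × 0.285/(1.39 + 0.285) = 0.646 μmol·min⁻¹.

0.646 μmol·min⁻¹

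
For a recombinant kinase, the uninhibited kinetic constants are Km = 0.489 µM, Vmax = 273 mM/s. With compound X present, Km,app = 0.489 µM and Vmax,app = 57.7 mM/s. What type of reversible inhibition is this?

Vmax decreases (273 → 57.7 mM/s) while Km is unchanged — pure noncompetitive inhibition.

noncompetitive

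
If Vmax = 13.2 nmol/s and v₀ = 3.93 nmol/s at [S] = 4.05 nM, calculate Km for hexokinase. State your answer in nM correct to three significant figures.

From v = Vmax[S]/(Km+[S]), Km = [S](Vmax − v)/v.
Km = 4.05 × (13.2 − 3.93) / 3.93 = 37.54/3.93 = 9.55 nM.

9.55 nM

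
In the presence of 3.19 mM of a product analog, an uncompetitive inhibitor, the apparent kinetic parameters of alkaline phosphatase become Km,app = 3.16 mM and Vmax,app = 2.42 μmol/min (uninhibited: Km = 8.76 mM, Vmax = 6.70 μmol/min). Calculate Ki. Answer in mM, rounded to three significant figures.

Uncompetitive: Vmax,app = Vmax/α (and Km,app = Km/α) with α = 1 + [I]/Ki.
α = Vmax/Vmax,app = 6.70/2.42 = 2.769.
Ki = [I]/(α − 1) = 3.19/1.769 = 1.80 mM.

1.80 mM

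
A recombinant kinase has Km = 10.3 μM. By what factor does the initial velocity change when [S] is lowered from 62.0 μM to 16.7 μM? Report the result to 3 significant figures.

Since Vmax cancels, v₂/v₁ = [S]₂(Km+[S]₁) / [S]₁(Km+[S]₂).
= 16.7×(10.3+62.0) / (62.0×(10.3+16.7)) = 1207/1674 = 0.721.

0.721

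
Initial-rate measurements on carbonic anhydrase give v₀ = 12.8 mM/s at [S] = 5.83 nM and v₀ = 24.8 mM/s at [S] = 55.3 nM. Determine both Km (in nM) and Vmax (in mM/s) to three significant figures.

In reciprocal form, 1/v = (Km/Vmax)·(1/[S]) + 1/Vmax. The two points give (1/[S], 1/v) = (0.1715, 0.07812) and (0.01808, 0.04032).
Slope = (0.07812 − 0.04032)/(0.1715 − 0.01808) = 0.2464; intercept = 0.07812 − 0.2464×0.1715 = 0.03587.
Vmax = 1/intercept = 27.9 mM/s; Km = slope × Vmax = 0.2464 × 27.9 = 6.87 nM.

Km = 6.87 nM; Vmax = 27.9 mM/s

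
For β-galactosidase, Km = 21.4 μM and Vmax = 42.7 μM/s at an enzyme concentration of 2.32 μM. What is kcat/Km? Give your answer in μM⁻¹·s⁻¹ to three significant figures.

kcat = Vmax/[E]total = 42.7/2.32 = 18.4 s⁻¹.
kcat/Km = 18.4/21.4 = 0.860 μM⁻¹·s⁻¹.

0.860 μM⁻¹·s⁻¹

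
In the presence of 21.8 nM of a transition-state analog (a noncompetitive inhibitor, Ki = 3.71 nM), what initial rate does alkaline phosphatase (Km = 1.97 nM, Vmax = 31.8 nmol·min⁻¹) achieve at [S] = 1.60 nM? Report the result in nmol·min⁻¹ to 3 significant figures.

α = 1 + [I]/Ki = 1 + 21.8/3.71 = 6.876.
For a noncompetitive inhibitor, Vmax is reduced to Vmax/α while Km is unchanged: Km,app = 1.97 nM, Vmax,app = 4.62 nmol·min⁻¹.
v = Vmax,app·[S]/(Km,app + [S]) = 4.62 × 1.60/(1.97 + 1.60) = 2.07 nmol·min⁻¹.

2.07 nmol·min⁻¹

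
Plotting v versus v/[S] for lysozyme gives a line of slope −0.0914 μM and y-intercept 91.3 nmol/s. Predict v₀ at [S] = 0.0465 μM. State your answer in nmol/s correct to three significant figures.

30.8 nmol/s

In the Eadie–Hofstee form v = Vmax − Km·(v/[S]), the slope is −Km and the intercept is Vmax, so Km = 0.0914 μM and Vmax = 91.3 nmol/s.
v = 91.3 × 0.0465/(0.0914 + 0.0465) = 30.8 nmol/s.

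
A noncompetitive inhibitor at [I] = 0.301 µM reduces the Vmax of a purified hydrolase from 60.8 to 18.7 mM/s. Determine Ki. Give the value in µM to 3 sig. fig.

0.134 µM

Noncompetitive: Vmax,app = Vmax/α with α = 1 + [I]/Ki.
α = Vmax/Vmax,app = 60.8/18.7 = 3.251.
Ki = [I]/(α − 1) = 0.301/2.251 = 0.134 µM.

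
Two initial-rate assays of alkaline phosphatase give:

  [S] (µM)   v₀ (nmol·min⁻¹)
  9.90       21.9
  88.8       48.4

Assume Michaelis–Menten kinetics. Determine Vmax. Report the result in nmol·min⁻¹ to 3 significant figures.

In reciprocal form, 1/v = (Km/Vmax)·(1/[S]) + 1/Vmax. The two points give (1/[S], 1/v) = (0.1010, 0.04566) and (0.01126, 0.02066).
Slope = (0.04566 − 0.02066)/(0.1010 − 0.01126) = 0.2786; intercept = 0.04566 − 0.2786×0.1010 = 0.01752.
Vmax = 1/intercept = 57.1 nmol·min⁻¹; Km = slope × Vmax = 0.2786 × 57.1 = 15.9 µM.

57.1 nmol·min⁻¹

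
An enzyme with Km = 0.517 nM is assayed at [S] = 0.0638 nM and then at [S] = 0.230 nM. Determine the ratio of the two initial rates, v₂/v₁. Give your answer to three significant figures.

2.80

The fractional saturations are [S]/(Km+[S]) = 0.0638/0.5808 = 0.1098 and 0.230/0.7470 = 0.3079.
v₂/v₁ is just their ratio: 0.3079/0.1098 = 2.80.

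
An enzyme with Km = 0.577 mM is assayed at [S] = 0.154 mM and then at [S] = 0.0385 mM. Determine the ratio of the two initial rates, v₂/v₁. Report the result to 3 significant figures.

0.297

The fractional saturations are [S]/(Km+[S]) = 0.154/0.7310 = 0.2107 and 0.0385/0.6155 = 0.06255.
v₂/v₁ is just their ratio: 0.06255/0.2107 = 0.297.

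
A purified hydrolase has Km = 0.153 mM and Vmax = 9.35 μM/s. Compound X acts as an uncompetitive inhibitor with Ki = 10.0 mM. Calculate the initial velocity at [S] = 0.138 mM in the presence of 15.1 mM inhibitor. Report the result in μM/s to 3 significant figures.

2.58 μM/s

α = 1 + [I]/Ki = 1 + 15.1/10.0 = 2.510.
For an uncompetitive inhibitor, both parameters are divided by α, giving Vmax/α and Km/α: Km,app = 0.0610 mM, Vmax,app = 3.73 μM/s.
v = Vmax,app·[S]/(Km,app + [S]) = 3.73 × 0.138/(0.0610 + 0.138) = 2.58 μM/s.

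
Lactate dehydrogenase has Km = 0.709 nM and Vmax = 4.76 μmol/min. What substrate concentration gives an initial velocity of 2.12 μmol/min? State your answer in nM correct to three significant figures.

0.569 nM

The required fractional saturation is v/Vmax = 2.12/4.76 = 0.4454.
Then [S]/(Km+[S]) = 0.4454 ⇒ [S] = 0.709 × 0.4454/(1 − 0.4454) = 0.569 nM.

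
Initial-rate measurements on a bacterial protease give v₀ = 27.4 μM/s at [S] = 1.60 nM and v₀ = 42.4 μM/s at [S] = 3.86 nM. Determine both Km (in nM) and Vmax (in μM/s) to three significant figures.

In reciprocal form, 1/v = (Km/Vmax)·(1/[S]) + 1/Vmax. The two points give (1/[S], 1/v) = (0.6250, 0.03650) and (0.2591, 0.02358).
Slope = (0.03650 − 0.02358)/(0.6250 − 0.2591) = 0.03528; intercept = 0.03650 − 0.03528×0.6250 = 0.01444.
Vmax = 1/intercept = 69.2 μM/s; Km = slope × Vmax = 0.03528 × 69.2 = 2.44 nM.

Km = 2.44 nM; Vmax = 69.2 μM/s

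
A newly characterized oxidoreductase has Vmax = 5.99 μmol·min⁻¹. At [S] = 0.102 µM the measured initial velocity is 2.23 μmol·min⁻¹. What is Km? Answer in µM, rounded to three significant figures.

v/Vmax = 2.23/5.99 = 0.3723 = [S]/(Km+[S]).
So Km + [S] = [S]/0.3723 = 0.2740 µM, giving Km = 0.2740 − 0.102 = 0.172 µM.

0.172 µM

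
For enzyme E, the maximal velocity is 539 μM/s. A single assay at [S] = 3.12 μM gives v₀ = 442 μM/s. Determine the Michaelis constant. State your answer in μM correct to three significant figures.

From v = Vmax[S]/(Km+[S]), Km = [S](Vmax − v)/v.
Km = 3.12 × (539 − 442) / 442 = 302.6/442 = 0.685 μM.

0.685 μM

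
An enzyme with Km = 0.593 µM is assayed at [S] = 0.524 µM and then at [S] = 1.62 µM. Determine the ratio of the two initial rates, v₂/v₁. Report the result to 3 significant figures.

1.56

The fractional saturations are [S]/(Km+[S]) = 0.524/1.117 = 0.4691 and 1.62/2.213 = 0.7320.
v₂/v₁ is just their ratio: 0.7320/0.4691 = 1.56.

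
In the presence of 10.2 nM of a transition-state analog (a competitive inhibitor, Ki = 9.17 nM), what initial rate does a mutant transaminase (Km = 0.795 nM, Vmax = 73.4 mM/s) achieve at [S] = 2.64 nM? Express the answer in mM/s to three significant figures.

α = 1 + [I]/Ki = 1 + 10.2/9.17 = 2.112.
For a competitive inhibitor, Vmax is unchanged and the apparent Km becomes α·Km: Km,app = 1.68 nM, Vmax,app = 73.4 mM/s.
v = Vmax,app·[S]/(Km,app + [S]) = 73.4 × 2.64/(1.68 + 2.64) = 44.9 mM/s.

44.9 mM/s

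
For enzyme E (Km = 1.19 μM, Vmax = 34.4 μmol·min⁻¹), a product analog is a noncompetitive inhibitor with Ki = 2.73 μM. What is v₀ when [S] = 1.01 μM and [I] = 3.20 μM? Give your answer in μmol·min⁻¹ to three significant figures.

7.27 μmol·min⁻¹

With α = 1 + [I]/Ki = 1 + 3.20/2.73 = 2.172, the noncompetitive rate law is v = (Vmax/α)·[S] / (Km + [S]).
v = (34.4/2.172)×1.01 / (1.19 + 1.01) = 16.00/2.200 = 7.27 μmol·min⁻¹.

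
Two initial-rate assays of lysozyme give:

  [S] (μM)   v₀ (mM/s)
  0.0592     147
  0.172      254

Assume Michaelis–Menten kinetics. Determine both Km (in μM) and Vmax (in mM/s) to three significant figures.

In reciprocal form, 1/v = (Km/Vmax)·(1/[S]) + 1/Vmax. The two points give (1/[S], 1/v) = (16.89, 0.006803) and (5.814, 0.003937).
Slope = (0.006803 − 0.003937)/(16.89 − 5.814) = 0.0002587; intercept = 0.006803 − 0.0002587×16.89 = 0.002433.
Vmax = 1/intercept = 411 mM/s; Km = slope × Vmax = 0.0002587 × 411 = 0.106 μM.

Km = 0.106 μM; Vmax = 411 mM/s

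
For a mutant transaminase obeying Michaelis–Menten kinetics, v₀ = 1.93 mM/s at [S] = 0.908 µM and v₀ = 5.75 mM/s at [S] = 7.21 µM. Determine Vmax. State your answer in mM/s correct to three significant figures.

8.04 mM/s

From v = Vmax[S]/(Km+[S]), each point gives Vmax = v(Km+[S])/[S].
Equating: 1.93(Km+0.908)/0.908 = 5.75(Km+7.21)/7.21.
2.126·Km + 1.93 = 0.7975·Km + 5.75, so (2.126 − 0.7975)·Km = 5.75 − 1.93.
Km = 3.820/1.328 = 2.88 µM; then Vmax = 1.93(2.88+0.908)/0.908 = 8.04 mM/s.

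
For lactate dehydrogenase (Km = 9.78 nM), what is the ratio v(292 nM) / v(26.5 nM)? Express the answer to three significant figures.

1.32

Since Vmax cancels, v₂/v₁ = [S]₂(Km+[S]₁) / [S]₁(Km+[S]₂).
= 292×(9.78+26.5) / (26.5×(9.78+292)) = 10590/7997 = 1.32.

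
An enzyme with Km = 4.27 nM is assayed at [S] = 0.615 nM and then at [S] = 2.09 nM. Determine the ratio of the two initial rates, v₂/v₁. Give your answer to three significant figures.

The fractional saturations are [S]/(Km+[S]) = 0.615/4.885 = 0.1259 and 2.09/6.360 = 0.3286.
v₂/v₁ is just their ratio: 0.3286/0.1259 = 2.61.

2.61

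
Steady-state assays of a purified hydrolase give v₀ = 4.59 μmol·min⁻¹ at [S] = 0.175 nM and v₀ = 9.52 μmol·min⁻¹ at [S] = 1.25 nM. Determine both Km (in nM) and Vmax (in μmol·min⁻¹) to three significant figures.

From v = Vmax[S]/(Km+[S]), each point gives Vmax = v(Km+[S])/[S].
Equating: 4.59(Km+0.175)/0.175 = 9.52(Km+1.25)/1.25.
26.23·Km + 4.59 = 7.616·Km + 9.52, so (26.23 − 7.616)·Km = 9.52 − 4.59.
Km = 4.930/18.61 = 0.265 nM; then Vmax = 4.59(0.265+0.175)/0.175 = 11.5 μmol·min⁻¹.

Km = 0.265 nM; Vmax = 11.5 μmol·min⁻¹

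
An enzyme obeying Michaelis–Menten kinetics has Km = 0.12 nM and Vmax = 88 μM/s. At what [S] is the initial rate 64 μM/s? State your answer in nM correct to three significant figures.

Rearranging v = Vmax[S]/(Km+[S]) gives [S] = Km·v/(Vmax − v).
[S] = 0.12 × 64 / (88 − 64) = 7.680/24.00 = 0.320 nM.

0.320 nM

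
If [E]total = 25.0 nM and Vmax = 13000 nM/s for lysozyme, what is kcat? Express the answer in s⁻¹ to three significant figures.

kcat = Vmax/[E]total = 13000 nM/s / 25.0 nM = 520 s⁻¹.

520 s⁻¹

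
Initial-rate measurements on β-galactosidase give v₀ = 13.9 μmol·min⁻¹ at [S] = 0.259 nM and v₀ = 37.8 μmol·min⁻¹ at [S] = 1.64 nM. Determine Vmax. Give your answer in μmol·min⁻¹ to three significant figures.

55.8 μmol·min⁻¹

In reciprocal form, 1/v = (Km/Vmax)·(1/[S]) + 1/Vmax. The two points give (1/[S], 1/v) = (3.861, 0.07194) and (0.6098, 0.02646).
Slope = (0.07194 − 0.02646)/(3.861 − 0.6098) = 0.01399; intercept = 0.07194 − 0.01399×3.861 = 0.01792.
Vmax = 1/intercept = 55.8 μmol·min⁻¹; Km = slope × Vmax = 0.01399 × 55.8 = 0.781 nM.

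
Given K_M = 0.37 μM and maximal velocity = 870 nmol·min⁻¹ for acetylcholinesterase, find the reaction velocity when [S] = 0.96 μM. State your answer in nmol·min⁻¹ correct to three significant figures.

v = Vmax·[S]/(Km + [S]) = 870 × 0.96 / (0.37 + 0.96)
  = 835.2 / 1.330 = 628 nmol·min⁻¹.

628 nmol·min⁻¹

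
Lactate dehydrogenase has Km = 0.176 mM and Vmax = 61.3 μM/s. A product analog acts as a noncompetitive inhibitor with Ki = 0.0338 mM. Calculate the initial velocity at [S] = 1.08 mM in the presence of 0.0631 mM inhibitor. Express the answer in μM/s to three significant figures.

With α = 1 + [I]/Ki = 1 + 0.0631/0.0338 = 2.867, the noncompetitive rate law is v = (Vmax/α)·[S] / (Km + [S]).
v = (61.3/2.867)×1.08 / (0.176 + 1.08) = 23.09/1.256 = 18.4 μM/s.

18.4 μM/s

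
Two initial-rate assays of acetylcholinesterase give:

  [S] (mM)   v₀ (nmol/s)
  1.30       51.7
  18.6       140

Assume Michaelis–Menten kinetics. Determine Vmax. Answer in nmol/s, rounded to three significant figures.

From v = Vmax[S]/(Km+[S]), each point gives Vmax = v(Km+[S])/[S].
Equating: 51.7(Km+1.30)/1.30 = 140(Km+18.6)/18.6.
39.77·Km + 51.7 = 7.527·Km + 140, so (39.77 − 7.527)·Km = 140 − 51.7.
Km = 88.30/32.24 = 2.74 mM; then Vmax = 51.7(2.74+1.30)/1.30 = 161 nmol/s.

161 nmol/s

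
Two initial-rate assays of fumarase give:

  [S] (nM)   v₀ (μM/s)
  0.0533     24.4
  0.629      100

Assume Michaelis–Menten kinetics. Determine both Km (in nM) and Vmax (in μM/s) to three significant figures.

Km = 0.253 nM; Vmax = 140 μM/s

From v = Vmax[S]/(Km+[S]), each point gives Vmax = v(Km+[S])/[S].
Equating: 24.4(Km+0.0533)/0.0533 = 100(Km+0.629)/0.629.
457.8·Km + 24.4 = 159.0·Km + 100, so (457.8 − 159.0)·Km = 100 − 24.4.
Km = 75.60/298.8 = 0.253 nM; then Vmax = 24.4(0.253+0.0533)/0.0533 = 140 μM/s.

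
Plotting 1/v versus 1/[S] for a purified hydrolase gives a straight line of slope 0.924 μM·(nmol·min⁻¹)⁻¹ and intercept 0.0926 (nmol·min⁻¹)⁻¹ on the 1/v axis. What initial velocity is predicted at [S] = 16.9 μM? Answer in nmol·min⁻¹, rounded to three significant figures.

6.79 nmol·min⁻¹

The y-intercept is 1/Vmax, so Vmax = 1/0.0926 = 10.8 nmol·min⁻¹.
The slope is Km/Vmax, so Km = 0.924 × 10.8 = 9.98 μM.
Then v = 10.8 × 16.9/(9.98 + 16.9) = 6.79 nmol·min⁻¹.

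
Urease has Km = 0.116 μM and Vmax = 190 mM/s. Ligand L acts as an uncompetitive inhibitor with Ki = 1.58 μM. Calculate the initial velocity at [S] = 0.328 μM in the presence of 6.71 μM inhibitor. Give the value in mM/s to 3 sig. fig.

33.9 mM/s

α = 1 + [I]/Ki = 1 + 6.71/1.58 = 5.247.
For an uncompetitive inhibitor, both parameters are divided by α, giving Vmax/α and Km/α: Km,app = 0.0221 μM, Vmax,app = 36.2 mM/s.
v = Vmax,app·[S]/(Km,app + [S]) = 36.2 × 0.328/(0.0221 + 0.328) = 33.9 mM/s.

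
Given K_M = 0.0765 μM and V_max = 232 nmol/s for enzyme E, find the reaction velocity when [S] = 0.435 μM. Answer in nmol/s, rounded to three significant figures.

v = Vmax·[S]/(Km + [S]) = 232 × 0.435 / (0.0765 + 0.435)
  = 100.9 / 0.5115 = 197 nmol/s.

197 nmol/s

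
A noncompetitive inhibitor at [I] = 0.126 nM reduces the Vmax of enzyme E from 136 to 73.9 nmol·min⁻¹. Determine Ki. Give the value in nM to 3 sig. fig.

Noncompetitive: Vmax,app = Vmax/α with α = 1 + [I]/Ki.
α = Vmax/Vmax,app = 136/73.9 = 1.840.
Since α = 1 + [I]/Ki, [I]/Ki = 1.840 − 1 = 0.8403 and Ki = 0.126/0.8403 = 0.150 nM.

0.150 nM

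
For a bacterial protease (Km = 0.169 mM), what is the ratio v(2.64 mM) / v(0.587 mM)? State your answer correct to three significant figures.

1.21

Since Vmax cancels, v₂/v₁ = [S]₂(Km+[S]₁) / [S]₁(Km+[S]₂).
= 2.64×(0.169+0.587) / (0.587×(0.169+2.64)) = 1.996/1.649 = 1.21.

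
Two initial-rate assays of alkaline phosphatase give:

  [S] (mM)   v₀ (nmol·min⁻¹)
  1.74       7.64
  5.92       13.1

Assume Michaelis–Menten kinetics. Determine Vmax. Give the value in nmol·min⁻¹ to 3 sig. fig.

18.6 nmol·min⁻¹

From v = Vmax[S]/(Km+[S]), each point gives Vmax = v(Km+[S])/[S].
Equating: 7.64(Km+1.74)/1.74 = 13.1(Km+5.92)/5.92.
4.391·Km + 7.64 = 2.213·Km + 13.1, so (4.391 − 2.213)·Km = 13.1 − 7.64.
Km = 5.460/2.178 = 2.51 mM; then Vmax = 7.64(2.51+1.74)/1.74 = 18.6 nmol·min⁻¹.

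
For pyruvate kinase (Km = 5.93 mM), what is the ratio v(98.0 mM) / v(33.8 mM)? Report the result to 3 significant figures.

1.11

The fractional saturations are [S]/(Km+[S]) = 33.8/39.73 = 0.8507 and 98.0/103.9 = 0.9429.
v₂/v₁ is just their ratio: 0.9429/0.8507 = 1.11.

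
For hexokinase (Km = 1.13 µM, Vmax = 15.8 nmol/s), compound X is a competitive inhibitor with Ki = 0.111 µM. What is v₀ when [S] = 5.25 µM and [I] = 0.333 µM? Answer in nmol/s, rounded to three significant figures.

8.49 nmol/s

With α = 1 + [I]/Ki = 1 + 0.333/0.111 = 4.000, the competitive rate law is v = Vmax[S] / (αKm + [S]).
v = 15.8×5.25 / (4.000×1.13 + 5.25) = 82.95/9.770 = 8.49 nmol/s.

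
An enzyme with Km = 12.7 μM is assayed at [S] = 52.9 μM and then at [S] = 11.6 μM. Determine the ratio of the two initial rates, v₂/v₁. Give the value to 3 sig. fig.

0.592

The fractional saturations are [S]/(Km+[S]) = 52.9/65.60 = 0.8064 and 11.6/24.30 = 0.4774.
v₂/v₁ is just their ratio: 0.4774/0.8064 = 0.592.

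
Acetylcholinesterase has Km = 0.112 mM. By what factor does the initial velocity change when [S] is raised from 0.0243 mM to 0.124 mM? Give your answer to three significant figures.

The fractional saturations are [S]/(Km+[S]) = 0.0243/0.1363 = 0.1783 and 0.124/0.2360 = 0.5254.
v₂/v₁ is just their ratio: 0.5254/0.1783 = 2.95.

2.95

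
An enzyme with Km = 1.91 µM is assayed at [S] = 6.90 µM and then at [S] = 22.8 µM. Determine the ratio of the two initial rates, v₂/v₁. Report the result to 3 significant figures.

1.18

The fractional saturations are [S]/(Km+[S]) = 6.90/8.810 = 0.7832 and 22.8/24.71 = 0.9227.
v₂/v₁ is just their ratio: 0.9227/0.7832 = 1.18.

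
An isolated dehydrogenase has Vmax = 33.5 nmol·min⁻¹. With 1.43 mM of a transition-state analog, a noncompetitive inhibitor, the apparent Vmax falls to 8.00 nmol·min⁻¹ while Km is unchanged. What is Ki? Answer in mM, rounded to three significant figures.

0.449 mM

Noncompetitive: Vmax,app = Vmax/α with α = 1 + [I]/Ki.
α = Vmax/Vmax,app = 33.5/8.00 = 4.188.
Ki = [I]/(α − 1) = 1.43/3.188 = 0.449 mM.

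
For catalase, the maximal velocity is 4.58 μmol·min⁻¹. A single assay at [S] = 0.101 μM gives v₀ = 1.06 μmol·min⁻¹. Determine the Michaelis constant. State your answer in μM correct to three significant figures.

v/Vmax = 1.06/4.58 = 0.2314 = [S]/(Km+[S]).
So Km + [S] = [S]/0.2314 = 0.4364 μM, giving Km = 0.4364 − 0.101 = 0.335 μM.

0.335 μM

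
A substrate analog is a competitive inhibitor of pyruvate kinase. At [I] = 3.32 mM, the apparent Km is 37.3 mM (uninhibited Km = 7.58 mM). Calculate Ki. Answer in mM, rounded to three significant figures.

0.847 mM

Competitive: Km,app = α·Km with α = 1 + [I]/Ki.
α = Km,app/Km = 37.3/7.58 = 4.921.
Since α = 1 + [I]/Ki, [I]/Ki = 4.921 − 1 = 3.921 and Ki = 3.32/3.921 = 0.847 mM.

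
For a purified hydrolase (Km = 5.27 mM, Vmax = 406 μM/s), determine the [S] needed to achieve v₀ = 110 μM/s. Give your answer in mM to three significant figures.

The required fractional saturation is v/Vmax = 110/406 = 0.2709.
Then [S]/(Km+[S]) = 0.2709 ⇒ [S] = 5.27 × 0.2709/(1 − 0.2709) = 1.96 mM.

1.96 mM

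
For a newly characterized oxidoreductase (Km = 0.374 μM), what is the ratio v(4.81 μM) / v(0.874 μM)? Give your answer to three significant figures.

The fractional saturations are [S]/(Km+[S]) = 0.874/1.248 = 0.7003 and 4.81/5.184 = 0.9279.
v₂/v₁ is just their ratio: 0.9279/0.7003 = 1.32.

1.32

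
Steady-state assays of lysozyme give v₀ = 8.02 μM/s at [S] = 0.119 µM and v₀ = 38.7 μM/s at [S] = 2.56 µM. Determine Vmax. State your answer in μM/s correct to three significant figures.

47.6 μM/s

In reciprocal form, 1/v = (Km/Vmax)·(1/[S]) + 1/Vmax. The two points give (1/[S], 1/v) = (8.403, 0.1247) and (0.3906, 0.02584).
Slope = (0.1247 − 0.02584)/(8.403 − 0.3906) = 0.01234; intercept = 0.1247 − 0.01234×8.403 = 0.02102.
Vmax = 1/intercept = 47.6 μM/s; Km = slope × Vmax = 0.01234 × 47.6 = 0.587 µM.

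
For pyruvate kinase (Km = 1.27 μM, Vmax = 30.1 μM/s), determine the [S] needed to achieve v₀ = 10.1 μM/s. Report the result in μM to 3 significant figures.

0.641 μM

The required fractional saturation is v/Vmax = 10.1/30.1 = 0.3355.
Then [S]/(Km+[S]) = 0.3355 ⇒ [S] = 1.27 × 0.3355/(1 − 0.3355) = 0.641 μM.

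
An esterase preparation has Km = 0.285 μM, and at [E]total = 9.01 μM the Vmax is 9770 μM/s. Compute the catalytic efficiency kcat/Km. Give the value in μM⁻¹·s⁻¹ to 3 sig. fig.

kcat = Vmax/[E]total = 9770/9.01 = 1080 s⁻¹.
kcat/Km = 1080/0.285 = 3800 μM⁻¹·s⁻¹.

3800 μM⁻¹·s⁻¹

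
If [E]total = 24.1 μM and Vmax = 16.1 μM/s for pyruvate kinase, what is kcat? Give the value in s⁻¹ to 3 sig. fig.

0.668 s⁻¹

kcat = Vmax/[E]total = 16.1 μM/s / 24.1 μM = 0.668 s⁻¹.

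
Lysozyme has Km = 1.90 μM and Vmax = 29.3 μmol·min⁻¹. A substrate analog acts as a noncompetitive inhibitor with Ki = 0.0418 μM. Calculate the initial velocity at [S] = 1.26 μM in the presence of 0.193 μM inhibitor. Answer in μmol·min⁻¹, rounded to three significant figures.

α = 1 + [I]/Ki = 1 + 0.193/0.0418 = 5.617.
For a noncompetitive inhibitor, Vmax is reduced to Vmax/α while Km is unchanged: Km,app = 1.90 μM, Vmax,app = 5.22 μmol·min⁻¹.
v = Vmax,app·[S]/(Km,app + [S]) = 5.22 × 1.26/(1.90 + 1.26) = 2.08 μmol·min⁻¹.

2.08 μmol·min⁻¹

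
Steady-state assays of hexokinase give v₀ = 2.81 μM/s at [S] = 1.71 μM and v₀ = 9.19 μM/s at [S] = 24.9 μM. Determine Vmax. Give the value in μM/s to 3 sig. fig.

11.0 μM/s

From v = Vmax[S]/(Km+[S]), each point gives Vmax = v(Km+[S])/[S].
Equating: 2.81(Km+1.71)/1.71 = 9.19(Km+24.9)/24.9.
1.643·Km + 2.81 = 0.3691·Km + 9.19, so (1.643 − 0.3691)·Km = 9.19 − 2.81.
Km = 6.380/1.274 = 5.01 μM; then Vmax = 2.81(5.01+1.71)/1.71 = 11.0 μM/s.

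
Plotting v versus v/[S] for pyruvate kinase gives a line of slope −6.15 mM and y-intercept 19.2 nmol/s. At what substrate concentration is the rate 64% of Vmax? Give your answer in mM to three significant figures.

10.9 mM

The Eadie–Hofstee slope gives Km = 6.15 mM (slope = −Km).
v/Vmax = [S]/(Km+[S]) = 0.64 ⇒ [S] = Km·0.64/(1−0.64) = 6.15 × 1.778 = 10.9 mM.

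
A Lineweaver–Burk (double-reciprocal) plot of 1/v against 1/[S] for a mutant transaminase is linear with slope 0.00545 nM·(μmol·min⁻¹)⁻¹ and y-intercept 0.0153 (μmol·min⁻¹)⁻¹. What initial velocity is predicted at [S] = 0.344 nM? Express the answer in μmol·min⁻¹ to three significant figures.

The y-intercept is 1/Vmax, so Vmax = 1/0.0153 = 65.4 μmol·min⁻¹.
The slope is Km/Vmax, so Km = 0.00545 × 65.4 = 0.356 nM.
Then v = 65.4 × 0.344/(0.356 + 0.344) = 32.1 μmol·min⁻¹.

32.1 μmol·min⁻¹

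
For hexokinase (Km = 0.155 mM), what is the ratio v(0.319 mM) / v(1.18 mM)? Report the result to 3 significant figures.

Since Vmax cancels, v₂/v₁ = [S]₂(Km+[S]₁) / [S]₁(Km+[S]₂).
= 0.319×(0.155+1.18) / (1.18×(0.155+0.319)) = 0.4259/0.5593 = 0.761.

0.761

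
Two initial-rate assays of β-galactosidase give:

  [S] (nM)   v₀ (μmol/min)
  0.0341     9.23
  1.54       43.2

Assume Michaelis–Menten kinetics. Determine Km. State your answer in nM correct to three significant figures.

From v = Vmax[S]/(Km+[S]), each point gives Vmax = v(Km+[S])/[S].
Equating: 9.23(Km+0.0341)/0.0341 = 43.2(Km+1.54)/1.54.
270.7·Km + 9.23 = 28.05·Km + 43.2, so (270.7 − 28.05)·Km = 43.2 − 9.23.
Km = 33.97/242.6 = 0.140 nM; then Vmax = 9.23(0.140+0.0341)/0.0341 = 47.1 μmol/min.

0.140 nM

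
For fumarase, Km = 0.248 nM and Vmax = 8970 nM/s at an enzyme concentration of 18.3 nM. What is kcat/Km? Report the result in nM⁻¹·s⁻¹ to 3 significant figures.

1980 nM⁻¹·s⁻¹

kcat = Vmax/[E]total = 8970/18.3 = 490 s⁻¹.
kcat/Km = 490/0.248 = 1980 nM⁻¹·s⁻¹.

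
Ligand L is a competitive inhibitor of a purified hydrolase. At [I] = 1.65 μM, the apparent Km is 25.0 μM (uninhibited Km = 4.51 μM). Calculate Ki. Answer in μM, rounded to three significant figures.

0.363 μM

Competitive: Km,app = α·Km with α = 1 + [I]/Ki.
α = Km,app/Km = 25.0/4.51 = 5.543.
Since α = 1 + [I]/Ki, [I]/Ki = 5.543 − 1 = 4.543 and Ki = 1.65/4.543 = 0.363 μM.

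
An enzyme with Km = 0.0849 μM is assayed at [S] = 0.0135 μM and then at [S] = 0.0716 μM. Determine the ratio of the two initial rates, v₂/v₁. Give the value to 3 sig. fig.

3.33

The fractional saturations are [S]/(Km+[S]) = 0.0135/0.09840 = 0.1372 and 0.0716/0.1565 = 0.4575.
v₂/v₁ is just their ratio: 0.4575/0.1372 = 3.33.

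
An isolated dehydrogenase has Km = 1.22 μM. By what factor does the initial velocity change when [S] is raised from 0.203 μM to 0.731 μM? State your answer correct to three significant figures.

2.63

Since Vmax cancels, v₂/v₁ = [S]₂(Km+[S]₁) / [S]₁(Km+[S]₂).
= 0.731×(1.22+0.203) / (0.203×(1.22+0.731)) = 1.040/0.3961 = 2.63.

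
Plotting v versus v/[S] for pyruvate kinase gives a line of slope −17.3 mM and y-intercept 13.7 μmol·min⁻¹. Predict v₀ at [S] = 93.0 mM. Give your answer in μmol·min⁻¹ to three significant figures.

In the Eadie–Hofstee form v = Vmax − Km·(v/[S]), the slope is −Km and the intercept is Vmax, so Km = 17.3 mM and Vmax = 13.7 μmol·min⁻¹.
v = 13.7 × 93.0/(17.3 + 93.0) = 11.6 μmol·min⁻¹.

11.6 μmol·min⁻¹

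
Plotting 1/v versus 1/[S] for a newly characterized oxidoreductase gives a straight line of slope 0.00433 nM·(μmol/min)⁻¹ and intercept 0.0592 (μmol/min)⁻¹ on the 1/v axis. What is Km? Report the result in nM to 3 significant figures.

y-intercept = 1/Vmax ⇒ Vmax = 16.9 μmol/min; slope = Km/Vmax ⇒ Km = slope × Vmax.
Km = 0.00433 × 16.9 = 0.0731 nM.

0.0731 nM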